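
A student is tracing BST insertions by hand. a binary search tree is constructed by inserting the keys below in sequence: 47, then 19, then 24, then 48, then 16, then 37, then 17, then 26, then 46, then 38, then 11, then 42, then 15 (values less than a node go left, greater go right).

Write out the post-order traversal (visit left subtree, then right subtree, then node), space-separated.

15 11 17 16 26 42 38 46 37 24 19 48 47

47: root
19: left child of 47 (depth 1)
24: right child of 19 (depth 2)
48: right child of 47 (depth 1)
16: left child of 19 (depth 2)
37: right child of 24 (depth 3)
17: right child of 16 (depth 3)
26: left child of 37 (depth 4)
46: right child of 37 (depth 4)
38: left child of 46 (depth 5)
11: left child of 16 (depth 3)
42: right child of 38 (depth 6)
15: right child of 11 (depth 4)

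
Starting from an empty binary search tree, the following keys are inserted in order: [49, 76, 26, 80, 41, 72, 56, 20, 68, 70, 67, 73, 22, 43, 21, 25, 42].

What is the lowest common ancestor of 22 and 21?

Resulting structure (node: left, right):
  49: L=26, R=76
  76: L=72, R=80
  26: L=20, R=41
  80: L=–, R=–
  41: L=–, R=43
  72: L=56, R=73
  56: L=–, R=68
  20: L=–, R=22
  68: L=67, R=70
  70: L=–, R=–
  67: L=–, R=–
  73: L=–, R=–
  22: L=21, R=25
  43: L=42, R=–
  21: L=–, R=–
  25: L=–, R=–
  42: L=–, R=–

Path to 22: 49 → 26 → 20 → 22
Path to 21: 49 → 26 → 20 → 22 → 21
22 lies on both paths and is an ancestor of the other node.

22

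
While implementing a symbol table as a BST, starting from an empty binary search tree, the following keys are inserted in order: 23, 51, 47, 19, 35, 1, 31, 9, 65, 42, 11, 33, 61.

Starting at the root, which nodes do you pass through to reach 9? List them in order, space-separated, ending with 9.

Insert 23: tree is empty, so 23 becomes the root.
Insert 51: 51 > 23 → go right. Place as right child of 23.
Insert 47: 47 > 23 → go right; 47 < 51 → go left. Place as left child of 51.
Insert 19: 19 < 23 → go left. Place as left child of 23.
Insert 35: 35 > 23 → go right; 35 < 51 → go left; 35 < 47 → go left. Place as left child of 47.
Insert 1: 1 < 23 → go left; 1 < 19 → go left. Place as left child of 19.
Insert 31: 31 > 23 → go right; 31 < 51 → go left; 31 < 47 → go left; 31 < 35 → go left. Place as left child of 35.
Insert 9: 9 < 23 → go left; 9 < 19 → go left; 9 > 1 → go right. Place as right child of 1.
Insert 65: 65 > 23 → go right; 65 > 51 → go right. Place as right child of 51.
Insert 42: 42 > 23 → go right; 42 < 51 → go left; 42 < 47 → go left; 42 > 35 → go right. Place as right child of 35.
Insert 11: 11 < 23 → go left; 11 < 19 → go left; 11 > 1 → go right; 11 > 9 → go right. Place as right child of 9.
Insert 33: 33 > 23 → go right; 33 < 51 → go left; 33 < 47 → go left; 33 < 35 → go left; 33 > 31 → go right. Place as right child of 31.
Insert 61: 61 > 23 → go right; 61 > 51 → go right; 61 < 65 → go left. Place as left child of 65.

23 19 1 9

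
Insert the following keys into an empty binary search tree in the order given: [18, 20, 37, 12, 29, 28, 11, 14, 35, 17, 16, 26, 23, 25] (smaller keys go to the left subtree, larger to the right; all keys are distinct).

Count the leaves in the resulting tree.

4

18: root
20: right child of 18 (depth 1)
37: right child of 20 (depth 2)
12: left child of 18 (depth 1)
29: left child of 37 (depth 3)
28: left child of 29 (depth 4)
11: left child of 12 (depth 2)
14: right child of 12 (depth 2)
35: right child of 29 (depth 4)
17: right child of 14 (depth 3)
16: left child of 17 (depth 4)
26: left child of 28 (depth 5)
23: left child of 26 (depth 6)
25: right child of 23 (depth 7)

Leaves: 11, 16, 25, 35 — 4 in total.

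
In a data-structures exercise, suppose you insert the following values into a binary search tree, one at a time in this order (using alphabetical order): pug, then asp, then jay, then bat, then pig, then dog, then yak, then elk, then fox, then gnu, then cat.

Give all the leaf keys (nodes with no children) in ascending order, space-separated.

cat gnu pig yak

Resulting structure (node: left, right):
  pug: L=asp, R=yak
  asp: L=–, R=jay
  jay: L=bat, R=pig
  bat: L=–, R=dog
  pig: L=–, R=–
  dog: L=cat, R=elk
  yak: L=–, R=–
  elk: L=–, R=fox
  fox: L=–, R=gnu
  gnu: L=–, R=–
  cat: L=–, R=–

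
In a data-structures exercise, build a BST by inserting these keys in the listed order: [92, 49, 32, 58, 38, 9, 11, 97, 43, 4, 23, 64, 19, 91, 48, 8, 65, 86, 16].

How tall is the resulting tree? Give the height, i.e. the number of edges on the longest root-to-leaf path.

Insert 92: tree is empty, so 92 becomes the root.
Insert 49: 49 < 92 → go left. Place as left child of 92.
Insert 32: 32 < 92 → go left; 32 < 49 → go left. Place as left child of 49.
Insert 58: 58 < 92 → go left; 58 > 49 → go right. Place as right child of 49.
Insert 38: 38 < 92 → go left; 38 < 49 → go left; 38 > 32 → go right. Place as right child of 32.
Insert 9: 9 < 92 → go left; 9 < 49 → go left; 9 < 32 → go left. Place as left child of 32.
Insert 11: 11 < 92 → go left; 11 < 49 → go left; 11 < 32 → go left; 11 > 9 → go right. Place as right child of 9.
Insert 97: 97 > 92 → go right. Place as right child of 92.
Insert 43: 43 < 92 → go left; 43 < 49 → go left; 43 > 32 → go right; 43 > 38 → go right. Place as right child of 38.
Insert 4: 4 < 92 → go left; 4 < 49 → go left; 4 < 32 → go left; 4 < 9 → go left. Place as left child of 9.
Insert 23: 23 < 92 → go left; 23 < 49 → go left; 23 < 32 → go left; 23 > 9 → go right; 23 > 11 → go right. Place as right child of 11.
Insert 64: 64 < 92 → go left; 64 > 49 → go right; 64 > 58 → go right. Place as right child of 58.
Insert 19: 19 < 92 → go left; 19 < 49 → go left; 19 < 32 → go left; 19 > 9 → go right; 19 > 11 → go right; 19 < 23 → go left. Place as left child of 23.
Insert 91: 91 < 92 → go left; 91 > 49 → go right; 91 > 58 → go right; 91 > 64 → go right. Place as right child of 64.
Insert 48: 48 < 92 → go left; 48 < 49 → go left; 48 > 32 → go right; 48 > 38 → go right; 48 > 43 → go right. Place as right child of 43.
Insert 8: 8 < 92 → go left; 8 < 49 → go left; 8 < 32 → go left; 8 < 9 → go left; 8 > 4 → go right. Place as right child of 4.
Insert 65: 65 < 92 → go left; 65 > 49 → go right; 65 > 58 → go right; 65 > 64 → go right; 65 < 91 → go left. Place as left child of 91.
Insert 86: 86 < 92 → go left; 86 > 49 → go right; 86 > 58 → go right; 86 > 64 → go right; 86 < 91 → go left; 86 > 65 → go right. Place as right child of 65.
Insert 16: 16 < 92 → go left; 16 < 49 → go left; 16 < 32 → go left; 16 > 9 → go right; 16 > 11 → go right; 16 < 23 → go left; 16 < 19 → go left. Place as left child of 19.

The deepest node is 16 at depth 7.

7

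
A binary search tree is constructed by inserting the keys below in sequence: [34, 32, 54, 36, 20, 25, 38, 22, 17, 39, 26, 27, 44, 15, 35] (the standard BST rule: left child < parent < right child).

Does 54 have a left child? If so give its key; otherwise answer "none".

Resulting structure (node: left, right):
  34: L=32, R=54
  32: L=20, R=–
  54: L=36, R=–
  36: L=35, R=38
  20: L=17, R=25
  25: L=22, R=26
  38: L=–, R=39
  22: L=–, R=–
  17: L=15, R=–
  39: L=–, R=44
  26: L=–, R=27
  27: L=–, R=–
  44: L=–, R=–
  15: L=–, R=–
  35: L=–, R=–

36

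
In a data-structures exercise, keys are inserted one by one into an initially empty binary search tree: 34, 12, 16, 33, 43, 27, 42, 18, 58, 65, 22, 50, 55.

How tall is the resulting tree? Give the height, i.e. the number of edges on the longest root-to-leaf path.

6

Insert 34: tree is empty, so 34 becomes the root.
Insert 12: 12 < 34 → go left. Place as left child of 34.
Insert 16: 16 < 34 → go left; 16 > 12 → go right. Place as right child of 12.
Insert 33: 33 < 34 → go left; 33 > 12 → go right; 33 > 16 → go right. Place as right child of 16.
Insert 43: 43 > 34 → go right. Place as right child of 34.
Insert 27: 27 < 34 → go left; 27 > 12 → go right; 27 > 16 → go right; 27 < 33 → go left. Place as left child of 33.
Insert 42: 42 > 34 → go right; 42 < 43 → go left. Place as left child of 43.
Insert 18: 18 < 34 → go left; 18 > 12 → go right; 18 > 16 → go right; 18 < 33 → go left; 18 < 27 → go left. Place as left child of 27.
Insert 58: 58 > 34 → go right; 58 > 43 → go right. Place as right child of 43.
Insert 65: 65 > 34 → go right; 65 > 43 → go right; 65 > 58 → go right. Place as right child of 58.
Insert 22: 22 < 34 → go left; 22 > 12 → go right; 22 > 16 → go right; 22 < 33 → go left; 22 < 27 → go left; 22 > 18 → go right. Place as right child of 18.
Insert 50: 50 > 34 → go right; 50 > 43 → go right; 50 < 58 → go left. Place as left child of 58.
Insert 55: 55 > 34 → go right; 55 > 43 → go right; 55 < 58 → go left; 55 > 50 → go right. Place as right child of 50.

The deepest node is 22 at depth 6.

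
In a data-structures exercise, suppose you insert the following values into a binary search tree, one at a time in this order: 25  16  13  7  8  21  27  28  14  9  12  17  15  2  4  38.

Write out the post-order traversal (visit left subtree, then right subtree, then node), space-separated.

4 2 12 9 8 7 15 14 13 17 21 16 38 28 27 25

Insert 25: tree is empty, so 25 becomes the root.
Insert 16: 16 < 25 → go left. Place as left child of 25.
Insert 13: 13 < 25 → go left; 13 < 16 → go left. Place as left child of 16.
Insert 7: 7 < 25 → go left; 7 < 16 → go left; 7 < 13 → go left. Place as left child of 13.
Insert 8: 8 < 25 → go left; 8 < 16 → go left; 8 < 13 → go left; 8 > 7 → go right. Place as right child of 7.
Insert 21: 21 < 25 → go left; 21 > 16 → go right. Place as right child of 16.
Insert 27: 27 > 25 → go right. Place as right child of 25.
Insert 28: 28 > 25 → go right; 28 > 27 → go right. Place as right child of 27.
Insert 14: 14 < 25 → go left; 14 < 16 → go left; 14 > 13 → go right. Place as right child of 13.
Insert 9: 9 < 25 → go left; 9 < 16 → go left; 9 < 13 → go left; 9 > 7 → go right; 9 > 8 → go right. Place as right child of 8.
Insert 12: 12 < 25 → go left; 12 < 16 → go left; 12 < 13 → go left; 12 > 7 → go right; 12 > 8 → go right; 12 > 9 → go right. Place as right child of 9.
Insert 17: 17 < 25 → go left; 17 > 16 → go right; 17 < 21 → go left. Place as left child of 21.
Insert 15: 15 < 25 → go left; 15 < 16 → go left; 15 > 13 → go right; 15 > 14 → go right. Place as right child of 14.
Insert 2: 2 < 25 → go left; 2 < 16 → go left; 2 < 13 → go left; 2 < 7 → go left. Place as left child of 7.
Insert 4: 4 < 25 → go left; 4 < 16 → go left; 4 < 13 → go left; 4 < 7 → go left; 4 > 2 → go right. Place as right child of 2.
Insert 38: 38 > 25 → go right; 38 > 27 → go right; 38 > 28 → go right. Place as right child of 28.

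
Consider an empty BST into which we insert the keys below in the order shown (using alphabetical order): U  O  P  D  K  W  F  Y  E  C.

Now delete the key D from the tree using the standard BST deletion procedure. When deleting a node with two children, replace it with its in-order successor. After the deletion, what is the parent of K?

E

Resulting structure (node: left, right):
  U: L=O, R=W
  O: L=D, R=P
  P: L=–, R=–
  D: L=C, R=K
  K: L=F, R=–
  W: L=–, R=Y
  F: L=E, R=–
  Y: L=–, R=–
  E: L=–, R=–
  C: L=–, R=–

Delete D (two children — replace with in-order successor).
After deletion, K's parent is E.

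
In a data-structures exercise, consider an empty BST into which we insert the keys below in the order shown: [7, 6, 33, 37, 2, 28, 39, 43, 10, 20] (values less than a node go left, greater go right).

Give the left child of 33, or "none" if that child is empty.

28

Insert 7: tree is empty, so 7 becomes the root.
Insert 6: 6 < 7 → go left. Place as left child of 7.
Insert 33: 33 > 7 → go right. Place as right child of 7.
Insert 37: 37 > 7 → go right; 37 > 33 → go right. Place as right child of 33.
Insert 2: 2 < 7 → go left; 2 < 6 → go left. Place as left child of 6.
Insert 28: 28 > 7 → go right; 28 < 33 → go left. Place as left child of 33.
Insert 39: 39 > 7 → go right; 39 > 33 → go right; 39 > 37 → go right. Place as right child of 37.
Insert 43: 43 > 7 → go right; 43 > 33 → go right; 43 > 37 → go right; 43 > 39 → go right. Place as right child of 39.
Insert 10: 10 > 7 → go right; 10 < 33 → go left; 10 < 28 → go left. Place as left child of 28.
Insert 20: 20 > 7 → go right; 20 < 33 → go left; 20 < 28 → go left; 20 > 10 → go right. Place as right child of 10.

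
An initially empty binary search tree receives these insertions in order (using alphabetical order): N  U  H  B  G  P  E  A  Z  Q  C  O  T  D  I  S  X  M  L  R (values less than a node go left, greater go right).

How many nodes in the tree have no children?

Insert N: tree is empty, so N becomes the root.
Insert U: U > N → go right. Place as right child of N.
Insert H: H < N → go left. Place as left child of N.
Insert B: B < N → go left; B < H → go left. Place as left child of H.
Insert G: G < N → go left; G < H → go left; G > B → go right. Place as right child of B.
Insert P: P > N → go right; P < U → go left. Place as left child of U.
Insert E: E < N → go left; E < H → go left; E > B → go right; E < G → go left. Place as left child of G.
Insert A: A < N → go left; A < H → go left; A < B → go left. Place as left child of B.
Insert Z: Z > N → go right; Z > U → go right. Place as right child of U.
Insert Q: Q > N → go right; Q < U → go left; Q > P → go right. Place as right child of P.
Insert C: C < N → go left; C < H → go left; C > B → go right; C < G → go left; C < E → go left. Place as left child of E.
Insert O: O > N → go right; O < U → go left; O < P → go left. Place as left child of P.
Insert T: T > N → go right; T < U → go left; T > P → go right; T > Q → go right. Place as right child of Q.
Insert D: D < N → go left; D < H → go left; D > B → go right; D < G → go left; D < E → go left; D > C → go right. Place as right child of C.
Insert I: I < N → go left; I > H → go right. Place as right child of H.
Insert S: S > N → go right; S < U → go left; S > P → go right; S > Q → go right; S < T → go left. Place as left child of T.
Insert X: X > N → go right; X > U → go right; X < Z → go left. Place as left child of Z.
Insert M: M < N → go left; M > H → go right; M > I → go right. Place as right child of I.
Insert L: L < N → go left; L > H → go right; L > I → go right; L < M → go left. Place as left child of M.
Insert R: R > N → go right; R < U → go left; R > P → go right; R > Q → go right; R < T → go left; R < S → go left. Place as left child of S.

Leaves: A, D, L, O, R, X — 6 in total.

6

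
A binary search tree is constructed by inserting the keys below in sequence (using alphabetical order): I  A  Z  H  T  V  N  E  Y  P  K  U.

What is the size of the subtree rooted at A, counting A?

Insert I: tree is empty, so I becomes the root.
Insert A: A < I → go left. Place as left child of I.
Insert Z: Z > I → go right. Place as right child of I.
Insert H: H < I → go left; H > A → go right. Place as right child of A.
Insert T: T > I → go right; T < Z → go left. Place as left child of Z.
Insert V: V > I → go right; V < Z → go left; V > T → go right. Place as right child of T.
Insert N: N > I → go right; N < Z → go left; N < T → go left. Place as left child of T.
Insert E: E < I → go left; E > A → go right; E < H → go left. Place as left child of H.
Insert Y: Y > I → go right; Y < Z → go left; Y > T → go right; Y > V → go right. Place as right child of V.
Insert P: P > I → go right; P < Z → go left; P < T → go left; P > N → go right. Place as right child of N.
Insert K: K > I → go right; K < Z → go left; K < T → go left; K < N → go left. Place as left child of N.
Insert U: U > I → go right; U < Z → go left; U > T → go right; U < V → go left. Place as left child of V.

Subtree rooted at A contains: A, H, E — 3 nodes.

3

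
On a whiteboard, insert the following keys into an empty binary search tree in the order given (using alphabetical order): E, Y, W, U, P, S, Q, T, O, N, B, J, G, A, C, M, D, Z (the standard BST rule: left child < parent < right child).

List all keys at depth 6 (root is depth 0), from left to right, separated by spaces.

Insert E: tree is empty, so E becomes the root.
Insert Y: Y > E → go right. Place as right child of E.
Insert W: W > E → go right; W < Y → go left. Place as left child of Y.
Insert U: U > E → go right; U < Y → go left; U < W → go left. Place as left child of W.
Insert P: P > E → go right; P < Y → go left; P < W → go left; P < U → go left. Place as left child of U.
Insert S: S > E → go right; S < Y → go left; S < W → go left; S < U → go left; S > P → go right. Place as right child of P.
Insert Q: Q > E → go right; Q < Y → go left; Q < W → go left; Q < U → go left; Q > P → go right; Q < S → go left. Place as left child of S.
Insert T: T > E → go right; T < Y → go left; T < W → go left; T < U → go left; T > P → go right; T > S → go right. Place as right child of S.
Insert O: O > E → go right; O < Y → go left; O < W → go left; O < U → go left; O < P → go left. Place as left child of P.
Insert N: N > E → go right; N < Y → go left; N < W → go left; N < U → go left; N < P → go left; N < O → go left. Place as left child of O.
Insert B: B < E → go left. Place as left child of E.
Insert J: J > E → go right; J < Y → go left; J < W → go left; J < U → go left; J < P → go left; J < O → go left; J < N → go left. Place as left child of N.
Insert G: G > E → go right; G < Y → go left; G < W → go left; G < U → go left; G < P → go left; G < O → go left; G < N → go left; G < J → go left. Place as left child of J.
Insert A: A < E → go left; A < B → go left. Place as left child of B.
Insert C: C < E → go left; C > B → go right. Place as right child of B.
Insert M: M > E → go right; M < Y → go left; M < W → go left; M < U → go left; M < P → go left; M < O → go left; M < N → go left; M > J → go right. Place as right child of J.
Insert D: D < E → go left; D > B → go right; D > C → go right. Place as right child of C.
Insert Z: Z > E → go right; Z > Y → go right. Place as right child of Y.

N Q T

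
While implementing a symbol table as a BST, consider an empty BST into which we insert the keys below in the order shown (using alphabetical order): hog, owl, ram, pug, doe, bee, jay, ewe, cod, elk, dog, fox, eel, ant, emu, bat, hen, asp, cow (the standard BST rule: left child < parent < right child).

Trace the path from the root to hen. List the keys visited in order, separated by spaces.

Resulting structure (node: left, right):
  hog: L=doe, R=owl
  owl: L=jay, R=ram
  ram: L=pug, R=–
  pug: L=–, R=–
  doe: L=bee, R=ewe
  bee: L=ant, R=cod
  jay: L=–, R=–
  ewe: L=elk, R=fox
  cod: L=–, R=cow
  elk: L=dog, R=emu
  dog: L=–, R=eel
  fox: L=–, R=hen
  eel: L=–, R=–
  ant: L=–, R=bat
  emu: L=–, R=–
  bat: L=asp, R=–
  hen: L=–, R=–
  asp: L=–, R=–
  cow: L=–, R=–

hog doe ewe fox hen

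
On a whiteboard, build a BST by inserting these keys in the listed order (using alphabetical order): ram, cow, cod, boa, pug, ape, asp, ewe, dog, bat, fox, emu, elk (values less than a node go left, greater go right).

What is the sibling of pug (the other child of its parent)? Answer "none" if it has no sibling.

cod

Insert ram: tree is empty, so ram becomes the root.
Insert cow: cow < ram → go left. Place as left child of ram.
Insert cod: cod < ram → go left; cod < cow → go left. Place as left child of cow.
Insert boa: boa < ram → go left; boa < cow → go left; boa < cod → go left. Place as left child of cod.
Insert pug: pug < ram → go left; pug > cow → go right. Place as right child of cow.
Insert ape: ape < ram → go left; ape < cow → go left; ape < cod → go left; ape < boa → go left. Place as left child of boa.
Insert asp: asp < ram → go left; asp < cow → go left; asp < cod → go left; asp < boa → go left; asp > ape → go right. Place as right child of ape.
Insert ewe: ewe < ram → go left; ewe > cow → go right; ewe < pug → go left. Place as left child of pug.
Insert dog: dog < ram → go left; dog > cow → go right; dog < pug → go left; dog < ewe → go left. Place as left child of ewe.
Insert bat: bat < ram → go left; bat < cow → go left; bat < cod → go left; bat < boa → go left; bat > ape → go right; bat > asp → go right. Place as right child of asp.
Insert fox: fox < ram → go left; fox > cow → go right; fox < pug → go left; fox > ewe → go right. Place as right child of ewe.
Insert emu: emu < ram → go left; emu > cow → go right; emu < pug → go left; emu < ewe → go left; emu > dog → go right. Place as right child of dog.
Insert elk: elk < ram → go left; elk > cow → go right; elk < pug → go left; elk < ewe → go left; elk > dog → go right; elk < emu → go left. Place as left child of emu.

pug's parent is cow; the other child of cow is cod.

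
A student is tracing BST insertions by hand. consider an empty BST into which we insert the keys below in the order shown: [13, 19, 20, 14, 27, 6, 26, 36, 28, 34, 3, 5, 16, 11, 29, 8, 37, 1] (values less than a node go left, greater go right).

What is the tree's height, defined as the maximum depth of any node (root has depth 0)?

13: root
19: right child of 13 (depth 1)
20: right child of 19 (depth 2)
14: left child of 19 (depth 2)
27: right child of 20 (depth 3)
6: left child of 13 (depth 1)
26: left child of 27 (depth 4)
36: right child of 27 (depth 4)
28: left child of 36 (depth 5)
34: right child of 28 (depth 6)
3: left child of 6 (depth 2)
5: right child of 3 (depth 3)
16: right child of 14 (depth 3)
11: right child of 6 (depth 2)
29: left child of 34 (depth 7)
8: left child of 11 (depth 3)
37: right child of 36 (depth 5)
1: left child of 3 (depth 3)

The deepest node is 29 at depth 7.

7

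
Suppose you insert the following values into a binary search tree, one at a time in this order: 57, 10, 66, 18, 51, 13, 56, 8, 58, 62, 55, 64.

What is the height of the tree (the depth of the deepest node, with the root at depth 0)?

5

57: root
10: left child of 57 (depth 1)
66: right child of 57 (depth 1)
18: right child of 10 (depth 2)
51: right child of 18 (depth 3)
13: left child of 18 (depth 3)
56: right child of 51 (depth 4)
8: left child of 10 (depth 2)
58: left child of 66 (depth 2)
62: right child of 58 (depth 3)
55: left child of 56 (depth 5)
64: right child of 62 (depth 4)

The deepest node is 55 at depth 5.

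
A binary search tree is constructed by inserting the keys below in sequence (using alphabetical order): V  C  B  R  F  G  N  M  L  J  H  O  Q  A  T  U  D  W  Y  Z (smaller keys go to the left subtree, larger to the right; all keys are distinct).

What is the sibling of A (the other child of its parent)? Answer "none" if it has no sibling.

Resulting structure (node: left, right):
  V: L=C, R=W
  C: L=B, R=R
  B: L=A, R=–
  R: L=F, R=T
  F: L=D, R=G
  G: L=–, R=N
  N: L=M, R=O
  M: L=L, R=–
  L: L=J, R=–
  J: L=H, R=–
  H: L=–, R=–
  O: L=–, R=Q
  Q: L=–, R=–
  A: L=–, R=–
  T: L=–, R=U
  U: L=–, R=–
  D: L=–, R=–
  W: L=–, R=Y
  Y: L=–, R=Z
  Z: L=–, R=–

A's parent is B, which has only one child.

none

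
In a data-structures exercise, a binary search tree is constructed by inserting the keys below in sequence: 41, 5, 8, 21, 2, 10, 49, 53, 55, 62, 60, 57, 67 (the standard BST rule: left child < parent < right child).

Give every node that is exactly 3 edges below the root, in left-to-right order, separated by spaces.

Insert 41: tree is empty, so 41 becomes the root.
Insert 5: 5 < 41 → go left. Place as left child of 41.
Insert 8: 8 < 41 → go left; 8 > 5 → go right. Place as right child of 5.
Insert 21: 21 < 41 → go left; 21 > 5 → go right; 21 > 8 → go right. Place as right child of 8.
Insert 2: 2 < 41 → go left; 2 < 5 → go left. Place as left child of 5.
Insert 10: 10 < 41 → go left; 10 > 5 → go right; 10 > 8 → go right; 10 < 21 → go left. Place as left child of 21.
Insert 49: 49 > 41 → go right. Place as right child of 41.
Insert 53: 53 > 41 → go right; 53 > 49 → go right. Place as right child of 49.
Insert 55: 55 > 41 → go right; 55 > 49 → go right; 55 > 53 → go right. Place as right child of 53.
Insert 62: 62 > 41 → go right; 62 > 49 → go right; 62 > 53 → go right; 62 > 55 → go right. Place as right child of 55.
Insert 60: 60 > 41 → go right; 60 > 49 → go right; 60 > 53 → go right; 60 > 55 → go right; 60 < 62 → go left. Place as left child of 62.
Insert 57: 57 > 41 → go right; 57 > 49 → go right; 57 > 53 → go right; 57 > 55 → go right; 57 < 62 → go left; 57 < 60 → go left. Place as left child of 60.
Insert 67: 67 > 41 → go right; 67 > 49 → go right; 67 > 53 → go right; 67 > 55 → go right; 67 > 62 → go right. Place as right child of 62.

21 55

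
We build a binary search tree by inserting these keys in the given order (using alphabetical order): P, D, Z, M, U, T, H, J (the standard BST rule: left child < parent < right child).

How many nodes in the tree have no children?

Resulting structure (node: left, right):
  P: L=D, R=Z
  D: L=–, R=M
  Z: L=U, R=–
  M: L=H, R=–
  U: L=T, R=–
  T: L=–, R=–
  H: L=–, R=J
  J: L=–, R=–

Leaves: J, T — 2 in total.

2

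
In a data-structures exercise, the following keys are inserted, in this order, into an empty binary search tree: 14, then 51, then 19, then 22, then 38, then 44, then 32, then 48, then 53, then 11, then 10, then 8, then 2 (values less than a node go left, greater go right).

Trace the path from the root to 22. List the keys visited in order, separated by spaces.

14: root
51: right child of 14 (depth 1)
19: left child of 51 (depth 2)
22: right child of 19 (depth 3)
38: right child of 22 (depth 4)
44: right child of 38 (depth 5)
32: left child of 38 (depth 5)
48: right child of 44 (depth 6)
53: right child of 51 (depth 2)
11: left child of 14 (depth 1)
10: left child of 11 (depth 2)
8: left child of 10 (depth 3)
2: left child of 8 (depth 4)

14 51 19 22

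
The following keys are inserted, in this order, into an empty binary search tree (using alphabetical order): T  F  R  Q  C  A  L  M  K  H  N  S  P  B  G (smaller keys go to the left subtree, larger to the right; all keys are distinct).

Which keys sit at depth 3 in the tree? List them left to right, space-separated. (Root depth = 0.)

T: root
F: left child of T (depth 1)
R: right child of F (depth 2)
Q: left child of R (depth 3)
C: left child of F (depth 2)
A: left child of C (depth 3)
L: left child of Q (depth 4)
M: right child of L (depth 5)
K: left child of L (depth 5)
H: left child of K (depth 6)
N: right child of M (depth 6)
S: right child of R (depth 3)
P: right child of N (depth 7)
B: right child of A (depth 4)
G: left child of H (depth 7)

A Q S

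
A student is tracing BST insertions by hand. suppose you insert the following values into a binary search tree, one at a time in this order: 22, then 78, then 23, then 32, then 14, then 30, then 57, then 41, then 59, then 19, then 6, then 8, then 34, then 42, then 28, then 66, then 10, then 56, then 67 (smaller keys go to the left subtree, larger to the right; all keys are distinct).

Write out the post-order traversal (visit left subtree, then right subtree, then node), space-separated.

Insert 22: tree is empty, so 22 becomes the root.
Insert 78: 78 > 22 → go right. Place as right child of 22.
Insert 23: 23 > 22 → go right; 23 < 78 → go left. Place as left child of 78.
Insert 32: 32 > 22 → go right; 32 < 78 → go left; 32 > 23 → go right. Place as right child of 23.
Insert 14: 14 < 22 → go left. Place as left child of 22.
Insert 30: 30 > 22 → go right; 30 < 78 → go left; 30 > 23 → go right; 30 < 32 → go left. Place as left child of 32.
Insert 57: 57 > 22 → go right; 57 < 78 → go left; 57 > 23 → go right; 57 > 32 → go right. Place as right child of 32.
Insert 41: 41 > 22 → go right; 41 < 78 → go left; 41 > 23 → go right; 41 > 32 → go right; 41 < 57 → go left. Place as left child of 57.
Insert 59: 59 > 22 → go right; 59 < 78 → go left; 59 > 23 → go right; 59 > 32 → go right; 59 > 57 → go right. Place as right child of 57.
Insert 19: 19 < 22 → go left; 19 > 14 → go right. Place as right child of 14.
Insert 6: 6 < 22 → go left; 6 < 14 → go left. Place as left child of 14.
Insert 8: 8 < 22 → go left; 8 < 14 → go left; 8 > 6 → go right. Place as right child of 6.
Insert 34: 34 > 22 → go right; 34 < 78 → go left; 34 > 23 → go right; 34 > 32 → go right; 34 < 57 → go left; 34 < 41 → go left. Place as left child of 41.
Insert 42: 42 > 22 → go right; 42 < 78 → go left; 42 > 23 → go right; 42 > 32 → go right; 42 < 57 → go left; 42 > 41 → go right. Place as right child of 41.
Insert 28: 28 > 22 → go right; 28 < 78 → go left; 28 > 23 → go right; 28 < 32 → go left; 28 < 30 → go left. Place as left child of 30.
Insert 66: 66 > 22 → go right; 66 < 78 → go left; 66 > 23 → go right; 66 > 32 → go right; 66 > 57 → go right; 66 > 59 → go right. Place as right child of 59.
Insert 10: 10 < 22 → go left; 10 < 14 → go left; 10 > 6 → go right; 10 > 8 → go right. Place as right child of 8.
Insert 56: 56 > 22 → go right; 56 < 78 → go left; 56 > 23 → go right; 56 > 32 → go right; 56 < 57 → go left; 56 > 41 → go right; 56 > 42 → go right. Place as right child of 42.
Insert 67: 67 > 22 → go right; 67 < 78 → go left; 67 > 23 → go right; 67 > 32 → go right; 67 > 57 → go right; 67 > 59 → go right; 67 > 66 → go right. Place as right child of 66.

10 8 6 19 14 28 30 34 56 42 41 67 66 59 57 32 23 78 22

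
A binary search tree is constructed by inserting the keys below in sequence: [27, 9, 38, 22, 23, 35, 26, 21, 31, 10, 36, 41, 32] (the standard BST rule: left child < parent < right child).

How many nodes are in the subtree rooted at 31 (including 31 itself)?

2

27: root
9: left child of 27 (depth 1)
38: right child of 27 (depth 1)
22: right child of 9 (depth 2)
23: right child of 22 (depth 3)
35: left child of 38 (depth 2)
26: right child of 23 (depth 4)
21: left child of 22 (depth 3)
31: left child of 35 (depth 3)
10: left child of 21 (depth 4)
36: right child of 35 (depth 3)
41: right child of 38 (depth 2)
32: right child of 31 (depth 4)

Subtree rooted at 31 contains: 31, 32 — 2 nodes.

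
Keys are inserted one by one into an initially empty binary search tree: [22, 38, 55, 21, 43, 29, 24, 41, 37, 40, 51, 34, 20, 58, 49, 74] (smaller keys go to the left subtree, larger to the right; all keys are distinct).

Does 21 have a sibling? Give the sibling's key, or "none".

Insert 22: tree is empty, so 22 becomes the root.
Insert 38: 38 > 22 → go right. Place as right child of 22.
Insert 55: 55 > 22 → go right; 55 > 38 → go right. Place as right child of 38.
Insert 21: 21 < 22 → go left. Place as left child of 22.
Insert 43: 43 > 22 → go right; 43 > 38 → go right; 43 < 55 → go left. Place as left child of 55.
Insert 29: 29 > 22 → go right; 29 < 38 → go left. Place as left child of 38.
Insert 24: 24 > 22 → go right; 24 < 38 → go left; 24 < 29 → go left. Place as left child of 29.
Insert 41: 41 > 22 → go right; 41 > 38 → go right; 41 < 55 → go left; 41 < 43 → go left. Place as left child of 43.
Insert 37: 37 > 22 → go right; 37 < 38 → go left; 37 > 29 → go right. Place as right child of 29.
Insert 40: 40 > 22 → go right; 40 > 38 → go right; 40 < 55 → go left; 40 < 43 → go left; 40 < 41 → go left. Place as left child of 41.
Insert 51: 51 > 22 → go right; 51 > 38 → go right; 51 < 55 → go left; 51 > 43 → go right. Place as right child of 43.
Insert 34: 34 > 22 → go right; 34 < 38 → go left; 34 > 29 → go right; 34 < 37 → go left. Place as left child of 37.
Insert 20: 20 < 22 → go left; 20 < 21 → go left. Place as left child of 21.
Insert 58: 58 > 22 → go right; 58 > 38 → go right; 58 > 55 → go right. Place as right child of 55.
Insert 49: 49 > 22 → go right; 49 > 38 → go right; 49 < 55 → go left; 49 > 43 → go right; 49 < 51 → go left. Place as left child of 51.
Insert 74: 74 > 22 → go right; 74 > 38 → go right; 74 > 55 → go right; 74 > 58 → go right. Place as right child of 58.

21's parent is 22; the other child of 22 is 38.

38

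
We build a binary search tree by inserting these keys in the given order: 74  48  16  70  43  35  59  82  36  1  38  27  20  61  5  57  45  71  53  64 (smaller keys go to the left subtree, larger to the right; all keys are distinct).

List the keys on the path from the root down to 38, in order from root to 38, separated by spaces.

74: root
48: left child of 74 (depth 1)
16: left child of 48 (depth 2)
70: right child of 48 (depth 2)
43: right child of 16 (depth 3)
35: left child of 43 (depth 4)
59: left child of 70 (depth 3)
82: right child of 74 (depth 1)
36: right child of 35 (depth 5)
1: left child of 16 (depth 3)
38: right child of 36 (depth 6)
27: left child of 35 (depth 5)
20: left child of 27 (depth 6)
61: right child of 59 (depth 4)
5: right child of 1 (depth 4)
57: left child of 59 (depth 4)
45: right child of 43 (depth 4)
71: right child of 70 (depth 3)
53: left child of 57 (depth 5)
64: right child of 61 (depth 5)

74 48 16 43 35 36 38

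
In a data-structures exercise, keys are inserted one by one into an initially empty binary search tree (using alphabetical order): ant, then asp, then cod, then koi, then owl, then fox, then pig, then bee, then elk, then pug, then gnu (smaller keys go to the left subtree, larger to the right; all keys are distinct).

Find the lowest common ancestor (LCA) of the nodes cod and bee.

cod

Resulting structure (node: left, right):
  ant: L=–, R=asp
  asp: L=–, R=cod
  cod: L=bee, R=koi
  koi: L=fox, R=owl
  owl: L=–, R=pig
  fox: L=elk, R=gnu
  pig: L=–, R=pug
  bee: L=–, R=–
  elk: L=–, R=–
  pug: L=–, R=–
  gnu: L=–, R=–

Path to cod: ant → asp → cod
Path to bee: ant → asp → cod → bee
cod lies on both paths and is an ancestor of the other node.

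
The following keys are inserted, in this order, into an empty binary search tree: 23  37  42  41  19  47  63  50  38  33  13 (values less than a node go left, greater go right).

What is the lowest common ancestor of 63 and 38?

Insert 23: tree is empty, so 23 becomes the root.
Insert 37: 37 > 23 → go right. Place as right child of 23.
Insert 42: 42 > 23 → go right; 42 > 37 → go right. Place as right child of 37.
Insert 41: 41 > 23 → go right; 41 > 37 → go right; 41 < 42 → go left. Place as left child of 42.
Insert 19: 19 < 23 → go left. Place as left child of 23.
Insert 47: 47 > 23 → go right; 47 > 37 → go right; 47 > 42 → go right. Place as right child of 42.
Insert 63: 63 > 23 → go right; 63 > 37 → go right; 63 > 42 → go right; 63 > 47 → go right. Place as right child of 47.
Insert 50: 50 > 23 → go right; 50 > 37 → go right; 50 > 42 → go right; 50 > 47 → go right; 50 < 63 → go left. Place as left child of 63.
Insert 38: 38 > 23 → go right; 38 > 37 → go right; 38 < 42 → go left; 38 < 41 → go left. Place as left child of 41.
Insert 33: 33 > 23 → go right; 33 < 37 → go left. Place as left child of 37.
Insert 13: 13 < 23 → go left; 13 < 19 → go left. Place as left child of 19.

Path to 63: 23 → 37 → 42 → 47 → 63
Path to 38: 23 → 37 → 42 → 41 → 38
The paths share a prefix ending at 42, then split left and right.

42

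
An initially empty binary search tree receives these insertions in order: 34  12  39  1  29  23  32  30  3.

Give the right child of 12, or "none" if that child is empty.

Insert 34: tree is empty, so 34 becomes the root.
Insert 12: 12 < 34 → go left. Place as left child of 34.
Insert 39: 39 > 34 → go right. Place as right child of 34.
Insert 1: 1 < 34 → go left; 1 < 12 → go left. Place as left child of 12.
Insert 29: 29 < 34 → go left; 29 > 12 → go right. Place as right child of 12.
Insert 23: 23 < 34 → go left; 23 > 12 → go right; 23 < 29 → go left. Place as left child of 29.
Insert 32: 32 < 34 → go left; 32 > 12 → go right; 32 > 29 → go right. Place as right child of 29.
Insert 30: 30 < 34 → go left; 30 > 12 → go right; 30 > 29 → go right; 30 < 32 → go left. Place as left child of 32.
Insert 3: 3 < 34 → go left; 3 < 12 → go left; 3 > 1 → go right. Place as right child of 1.

29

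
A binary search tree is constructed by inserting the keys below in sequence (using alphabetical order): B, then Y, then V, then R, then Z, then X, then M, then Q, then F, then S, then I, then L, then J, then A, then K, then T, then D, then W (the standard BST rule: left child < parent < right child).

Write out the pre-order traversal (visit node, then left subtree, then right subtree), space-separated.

Resulting structure (node: left, right):
  B: L=A, R=Y
  Y: L=V, R=Z
  V: L=R, R=X
  R: L=M, R=S
  Z: L=–, R=–
  X: L=W, R=–
  M: L=F, R=Q
  Q: L=–, R=–
  F: L=D, R=I
  S: L=–, R=T
  I: L=–, R=L
  L: L=J, R=–
  J: L=–, R=K
  A: L=–, R=–
  K: L=–, R=–
  T: L=–, R=–
  D: L=–, R=–
  W: L=–, R=–

B A Y V R M F D I L J K Q S T X W Z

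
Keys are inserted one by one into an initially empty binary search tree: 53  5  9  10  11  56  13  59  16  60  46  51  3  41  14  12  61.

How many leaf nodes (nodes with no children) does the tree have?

6

Insert 53: tree is empty, so 53 becomes the root.
Insert 5: 5 < 53 → go left. Place as left child of 53.
Insert 9: 9 < 53 → go left; 9 > 5 → go right. Place as right child of 5.
Insert 10: 10 < 53 → go left; 10 > 5 → go right; 10 > 9 → go right. Place as right child of 9.
Insert 11: 11 < 53 → go left; 11 > 5 → go right; 11 > 9 → go right; 11 > 10 → go right. Place as right child of 10.
Insert 56: 56 > 53 → go right. Place as right child of 53.
Insert 13: 13 < 53 → go left; 13 > 5 → go right; 13 > 9 → go right; 13 > 10 → go right; 13 > 11 → go right. Place as right child of 11.
Insert 59: 59 > 53 → go right; 59 > 56 → go right. Place as right child of 56.
Insert 16: 16 < 53 → go left; 16 > 5 → go right; 16 > 9 → go right; 16 > 10 → go right; 16 > 11 → go right; 16 > 13 → go right. Place as right child of 13.
Insert 60: 60 > 53 → go right; 60 > 56 → go right; 60 > 59 → go right. Place as right child of 59.
Insert 46: 46 < 53 → go left; 46 > 5 → go right; 46 > 9 → go right; 46 > 10 → go right; 46 > 11 → go right; 46 > 13 → go right; 46 > 16 → go right. Place as right child of 16.
Insert 51: 51 < 53 → go left; 51 > 5 → go right; 51 > 9 → go right; 51 > 10 → go right; 51 > 11 → go right; 51 > 13 → go right; 51 > 16 → go right; 51 > 46 → go right. Place as right child of 46.
Insert 3: 3 < 53 → go left; 3 < 5 → go left. Place as left child of 5.
Insert 41: 41 < 53 → go left; 41 > 5 → go right; 41 > 9 → go right; 41 > 10 → go right; 41 > 11 → go right; 41 > 13 → go right; 41 > 16 → go right; 41 < 46 → go left. Place as left child of 46.
Insert 14: 14 < 53 → go left; 14 > 5 → go right; 14 > 9 → go right; 14 > 10 → go right; 14 > 11 → go right; 14 > 13 → go right; 14 < 16 → go left. Place as left child of 16.
Insert 12: 12 < 53 → go left; 12 > 5 → go right; 12 > 9 → go right; 12 > 10 → go right; 12 > 11 → go right; 12 < 13 → go left. Place as left child of 13.
Insert 61: 61 > 53 → go right; 61 > 56 → go right; 61 > 59 → go right; 61 > 60 → go right. Place as right child of 60.

Leaves: 3, 12, 14, 41, 51, 61 — 6 in total.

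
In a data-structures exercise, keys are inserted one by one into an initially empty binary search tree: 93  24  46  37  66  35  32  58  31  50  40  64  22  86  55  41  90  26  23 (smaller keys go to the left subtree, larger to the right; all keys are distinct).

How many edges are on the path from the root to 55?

Insert 93: tree is empty, so 93 becomes the root.
Insert 24: 24 < 93 → go left. Place as left child of 93.
Insert 46: 46 < 93 → go left; 46 > 24 → go right. Place as right child of 24.
Insert 37: 37 < 93 → go left; 37 > 24 → go right; 37 < 46 → go left. Place as left child of 46.
Insert 66: 66 < 93 → go left; 66 > 24 → go right; 66 > 46 → go right. Place as right child of 46.
Insert 35: 35 < 93 → go left; 35 > 24 → go right; 35 < 46 → go left; 35 < 37 → go left. Place as left child of 37.
Insert 32: 32 < 93 → go left; 32 > 24 → go right; 32 < 46 → go left; 32 < 37 → go left; 32 < 35 → go left. Place as left child of 35.
Insert 58: 58 < 93 → go left; 58 > 24 → go right; 58 > 46 → go right; 58 < 66 → go left. Place as left child of 66.
Insert 31: 31 < 93 → go left; 31 > 24 → go right; 31 < 46 → go left; 31 < 37 → go left; 31 < 35 → go left; 31 < 32 → go left. Place as left child of 32.
Insert 50: 50 < 93 → go left; 50 > 24 → go right; 50 > 46 → go right; 50 < 66 → go left; 50 < 58 → go left. Place as left child of 58.
Insert 40: 40 < 93 → go left; 40 > 24 → go right; 40 < 46 → go left; 40 > 37 → go right. Place as right child of 37.
Insert 64: 64 < 93 → go left; 64 > 24 → go right; 64 > 46 → go right; 64 < 66 → go left; 64 > 58 → go right. Place as right child of 58.
Insert 22: 22 < 93 → go left; 22 < 24 → go left. Place as left child of 24.
Insert 86: 86 < 93 → go left; 86 > 24 → go right; 86 > 46 → go right; 86 > 66 → go right. Place as right child of 66.
Insert 55: 55 < 93 → go left; 55 > 24 → go right; 55 > 46 → go right; 55 < 66 → go left; 55 < 58 → go left; 55 > 50 → go right. Place as right child of 50.
Insert 41: 41 < 93 → go left; 41 > 24 → go right; 41 < 46 → go left; 41 > 37 → go right; 41 > 40 → go right. Place as right child of 40.
Insert 90: 90 < 93 → go left; 90 > 24 → go right; 90 > 46 → go right; 90 > 66 → go right; 90 > 86 → go right. Place as right child of 86.
Insert 26: 26 < 93 → go left; 26 > 24 → go right; 26 < 46 → go left; 26 < 37 → go left; 26 < 35 → go left; 26 < 32 → go left; 26 < 31 → go left. Place as left child of 31.
Insert 23: 23 < 93 → go left; 23 < 24 → go left; 23 > 22 → go right. Place as right child of 22.

Path to 55: 93 → 24 → 46 → 66 → 58 → 50 → 55, which is 6 edges.

6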